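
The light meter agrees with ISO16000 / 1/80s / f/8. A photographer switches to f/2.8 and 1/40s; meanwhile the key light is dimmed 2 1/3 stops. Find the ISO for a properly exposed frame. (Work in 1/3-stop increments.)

Scene light: 2 1/3 stops darker.
Aperture: f/8 → f/7.1 → f/6.3 → f/5.6 → f/5 → f/4.5 → f/4 → f/3.5 → f/3.2 → f/2.8 — 3 stops larger aperture (brighter).
Shutter speed: 1/80 → 1/60 → 1/50 → 1/40 — 1 stop longer (brighter).
Net so far: 1 2/3 stops brighter. ISO: 16000 → 12800 → 10000 → 8000 → 6400 → 5000.

ISO 5000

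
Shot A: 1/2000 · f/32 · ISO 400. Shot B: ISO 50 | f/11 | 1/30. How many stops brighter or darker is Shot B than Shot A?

Aperture: f/32 → f/22 → f/16 → f/11 — 3 stops opened up (brighter).
Shutter speed: 1/2000 → 1/1000 → 1/500 → 1/250 → 1/125 → 1/60 → 1/30 — 6 stops slower (brighter).
ISO: 400 → 200 → 100 → 50 — 3 stops lower (darker).
Net: +3 +6 −3 = +6 stops.

6 stops brighter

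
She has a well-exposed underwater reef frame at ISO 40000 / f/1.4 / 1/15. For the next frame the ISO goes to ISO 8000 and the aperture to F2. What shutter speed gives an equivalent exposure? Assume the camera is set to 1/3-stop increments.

ISO: 40000 → 32000 → 25600 → 20000 → 16000 → 12800 → 10000 → 8000 — 2 1/3 stops lower (darker).
Aperture: f/1.4 → f/1.6 → f/1.8 → f/2 — 1 stop stopped down (darker).
Net change so far: 3 1/3 stops darker. Offset with the shutter speed: 1/15 → 1/13 → 1/10 → 1/8 → 1/6 → 1/5 → 1/4 → 0.3 → 0.4 → 0.5 → 0.6.

0.6 s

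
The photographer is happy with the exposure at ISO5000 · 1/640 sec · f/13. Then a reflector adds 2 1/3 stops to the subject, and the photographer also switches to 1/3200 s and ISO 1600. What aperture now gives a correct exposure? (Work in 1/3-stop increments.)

f/7.1

Scene light: 2 1/3 stops brighter.
Shutter speed: 1/640 → 1/800 → 1/1000 → 1/1250 → 1/1600 → 1/2000 → 1/2500 → 1/3200 — 2 1/3 stops faster (darker).
ISO: 5000 → 4000 → 3200 → 2500 → 2000 → 1600 — 1 2/3 stops dropped (darker).
Net so far: 1 2/3 stops darker. Aperture: f/13 → f/11 → f/10 → f/9 → f/8 → f/7.1.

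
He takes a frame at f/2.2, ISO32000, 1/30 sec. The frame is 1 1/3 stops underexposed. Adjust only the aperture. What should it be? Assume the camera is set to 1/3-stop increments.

Underexposed by 1 1/3 stops → need 1 1/3 stops brighter.
Aperture: f/2.2 → f/2 → f/1.8 → f/1.6 → f/1.4.

f/1.4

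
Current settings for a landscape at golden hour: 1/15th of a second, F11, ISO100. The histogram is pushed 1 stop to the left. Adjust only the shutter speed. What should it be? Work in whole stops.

1/8s

Underexposed by 1 stop → need 1 stop brighter.
Shutter speed: 1/15 → 1/8.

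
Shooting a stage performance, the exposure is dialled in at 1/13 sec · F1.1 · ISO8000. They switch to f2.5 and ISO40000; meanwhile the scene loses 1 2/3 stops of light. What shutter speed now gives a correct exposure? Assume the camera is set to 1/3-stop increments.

Scene light: 1 2/3 stops darker.
Aperture: f/1.1 → f/1.2 → f/1.4 → f/1.6 → f/1.8 → f/2 → f/2.2 → f/2.5 — 2 1/3 stops smaller aperture (darker).
ISO: 8000 → 10000 → 12800 → 16000 → 20000 → 25600 → 32000 → 40000 — 2 1/3 stops higher (brighter).
Net so far: 1 2/3 stops darker. Shutter speed: 1/13 → 1/10 → 1/8 → 1/6 → 1/5 → 1/4.

1/4s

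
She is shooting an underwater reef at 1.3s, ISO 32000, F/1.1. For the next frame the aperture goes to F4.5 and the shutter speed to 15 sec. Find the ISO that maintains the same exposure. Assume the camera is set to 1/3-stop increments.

ISO 40000

Aperture: f/1.1 → f/1.2 → f/1.4 → f/1.6 → f/1.8 → f/2 → f/2.2 → f/2.5 → f/2.8 → f/3.2 → f/3.5 → f/4 → f/4.5 — 4 stops stopped down (darker).
Shutter speed: 1.3 → 1.6 → 2 → 2.5 → 3.2 → 4 → 5 → 6 → 8 → 10 → 13 → 15 — 3 2/3 stops slower (brighter).
Net change so far: 1/3 stop darker. Offset with the ISO: 32000 → 40000.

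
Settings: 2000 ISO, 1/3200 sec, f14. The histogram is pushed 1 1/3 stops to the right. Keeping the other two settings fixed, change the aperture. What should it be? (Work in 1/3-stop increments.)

Overexposed by 1 1/3 stops → need 1 1/3 stops darker.
Aperture: f/14 → f/16 → f/18 → f/20 → f/22.

f/22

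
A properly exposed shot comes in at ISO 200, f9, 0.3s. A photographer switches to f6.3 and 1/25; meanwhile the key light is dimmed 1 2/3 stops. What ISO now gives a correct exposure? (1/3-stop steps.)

Scene light: 1 2/3 stops darker.
Aperture: f/9 → f/8 → f/7.1 → f/6.3 — 1 stop opened up (brighter).
Shutter speed: 0.3 → 1/4 → 1/5 → 1/6 → 1/8 → 1/10 → 1/13 → 1/15 → 1/20 → 1/25 — 3 stops shorter (darker).
Net so far: 3 2/3 stops darker. ISO: 200 → 250 → 320 → 400 → 500 → 640 → 800 → 1000 → 1250 → 1600 → 2000 → 2500.

ISO 2500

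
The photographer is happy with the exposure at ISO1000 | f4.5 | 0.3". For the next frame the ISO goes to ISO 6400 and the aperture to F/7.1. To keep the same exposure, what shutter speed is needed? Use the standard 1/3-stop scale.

ISO: 1000 → 1250 → 1600 → 2000 → 2500 → 3200 → 4000 → 5000 → 6400 — 2 2/3 stops raised (brighter).
Aperture: f/4.5 → f/5 → f/5.6 → f/6.3 → f/7.1 — 1 1/3 stops stopped down (darker).
Net change so far: 1 1/3 stops brighter. Offset with the shutter speed: 0.3 → 1/4 → 1/5 → 1/6 → 1/8.

1/8s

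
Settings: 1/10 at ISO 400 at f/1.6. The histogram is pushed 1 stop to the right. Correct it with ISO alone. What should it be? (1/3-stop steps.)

Overexposed by 1 stop → need 1 stop darker.
ISO: 400 → 320 → 250 → 200.

ISO 200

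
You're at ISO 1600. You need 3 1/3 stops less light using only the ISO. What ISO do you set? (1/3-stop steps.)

ISO 160

ISO: 1600 → 1250 → 1000 → 800 → 640 → 500 → 400 → 320 → 250 → 200 → 160 — 3 1/3 stops dropped (darker).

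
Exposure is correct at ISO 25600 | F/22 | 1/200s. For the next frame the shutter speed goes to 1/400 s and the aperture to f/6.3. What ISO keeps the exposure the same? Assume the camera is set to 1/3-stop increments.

ISO 4000

Shutter speed: 1/200 → 1/250 → 1/320 → 1/400 — 1 stop faster (darker).
Aperture: f/22 → f/20 → f/18 → f/16 → f/14 → f/13 → f/11 → f/10 → f/9 → f/8 → f/7.1 → f/6.3 — 3 2/3 stops wider (brighter).
Net change so far: 2 2/3 stops brighter. Offset with the ISO: 25600 → 20000 → 16000 → 12800 → 10000 → 8000 → 6400 → 5000 → 4000.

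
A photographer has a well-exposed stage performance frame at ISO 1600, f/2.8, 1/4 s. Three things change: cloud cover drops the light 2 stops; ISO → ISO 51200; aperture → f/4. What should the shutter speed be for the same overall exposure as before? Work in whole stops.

Scene light: 2 stops darker.
ISO: 1600 → 3200 → 6400 → 12800 → 25600 → 51200 — 5 stops raised (brighter).
Aperture: f/2.8 → f/4 — 1 stop smaller aperture (darker).
Net so far: 2 stops brighter. Shutter speed: 1/4 → 1/8 → 1/15.

1/15s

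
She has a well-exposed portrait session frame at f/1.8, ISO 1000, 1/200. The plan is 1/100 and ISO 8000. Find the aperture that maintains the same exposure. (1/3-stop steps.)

f/7.1

Shutter speed: 1/200 → 1/160 → 1/125 → 1/100 — 1 stop longer (brighter).
ISO: 1000 → 1250 → 1600 → 2000 → 2500 → 3200 → 4000 → 5000 → 6400 → 8000 — 3 stops higher (brighter).
Net change so far: 4 stops brighter. Offset with the aperture: f/1.8 → f/2 → f/2.2 → f/2.5 → f/2.8 → f/3.2 → f/3.5 → f/4 → f/4.5 → f/5 → f/5.6 → f/6.3 → f/7.1.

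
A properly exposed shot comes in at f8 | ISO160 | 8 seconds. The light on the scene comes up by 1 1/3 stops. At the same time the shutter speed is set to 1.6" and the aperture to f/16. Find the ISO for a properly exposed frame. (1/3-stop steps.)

ISO 1250

Scene light: 1 1/3 stops brighter.
Shutter speed: 8 → 6 → 5 → 4 → 3.2 → 2.5 → 2 → 1.6 — 2 1/3 stops faster (darker).
Aperture: f/8 → f/9 → f/10 → f/11 → f/13 → f/14 → f/16 — 2 stops narrower (darker).
Net so far: 3 stops darker. ISO: 160 → 200 → 250 → 320 → 400 → 500 → 640 → 800 → 1000 → 1250.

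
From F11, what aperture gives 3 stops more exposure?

Aperture: f/11 → f/8 → f/5.6 → f/4 — 3 stops larger aperture (brighter).

f/4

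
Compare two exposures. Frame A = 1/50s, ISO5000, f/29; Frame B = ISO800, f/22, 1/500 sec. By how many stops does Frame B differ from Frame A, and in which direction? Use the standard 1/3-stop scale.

5 1/3 stops darker

Aperture: f/29 → f/25 → f/22 — 2/3 stop opened up (brighter).
Shutter speed: 1/50 → 1/60 → 1/80 → 1/100 → 1/125 → 1/160 → 1/200 → 1/250 → 1/320 → 1/400 → 1/500 — 3 1/3 stops shorter (darker).
ISO: 5000 → 4000 → 3200 → 2500 → 2000 → 1600 → 1250 → 1000 → 800 — 2 2/3 stops dropped (darker).
Net: +2/3 −3 1/3 −2 2/3 = −5 1/3 stops.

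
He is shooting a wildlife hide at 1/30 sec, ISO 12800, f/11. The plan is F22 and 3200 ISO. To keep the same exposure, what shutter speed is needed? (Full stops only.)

Aperture: f/11 → f/16 → f/22 — 2 stops smaller aperture (darker).
ISO: 12800 → 6400 → 3200 — 2 stops lower (darker).
Net change so far: 4 stops darker. Offset with the shutter speed: 1/30 → 1/15 → 1/8 → 1/4 → 1/2.

1/2s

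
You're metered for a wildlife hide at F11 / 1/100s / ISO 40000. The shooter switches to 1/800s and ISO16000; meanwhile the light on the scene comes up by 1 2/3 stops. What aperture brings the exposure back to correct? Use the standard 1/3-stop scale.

f/4.5

Scene light: 1 2/3 stops brighter.
Shutter speed: 1/100 → 1/125 → 1/160 → 1/200 → 1/250 → 1/320 → 1/400 → 1/500 → 1/640 → 1/800 — 3 stops faster (darker).
ISO: 40000 → 32000 → 25600 → 20000 → 16000 — 1 1/3 stops lower (darker).
Net so far: 2 2/3 stops darker. Aperture: f/11 → f/10 → f/9 → f/8 → f/7.1 → f/6.3 → f/5.6 → f/5 → f/4.5.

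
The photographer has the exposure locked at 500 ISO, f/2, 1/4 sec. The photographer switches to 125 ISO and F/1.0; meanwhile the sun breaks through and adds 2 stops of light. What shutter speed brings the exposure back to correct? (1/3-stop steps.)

Scene light: 2 stops brighter.
ISO: 500 → 400 → 320 → 250 → 200 → 160 → 125 — 2 stops lower (darker).
Aperture: f/2 → f/1.8 → f/1.6 → f/1.4 → f/1.2 → f/1.1 → f/1.0 — 2 stops opened up (brighter).
Net so far: 2 stops brighter. Shutter speed: 1/4 → 1/5 → 1/6 → 1/8 → 1/10 → 1/13 → 1/15.

1/15s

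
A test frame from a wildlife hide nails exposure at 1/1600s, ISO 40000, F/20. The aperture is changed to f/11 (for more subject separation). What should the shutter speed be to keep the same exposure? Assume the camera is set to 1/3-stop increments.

Aperture: f/20 → f/18 → f/16 → f/14 → f/13 → f/11 — 1 2/3 stops opened up (brighter).
Need 1 2/3 stops darker from the shutter speed: 1/1600 → 1/2000 → 1/2500 → 1/3200 → 1/4000 → 1/5000.

1/5000s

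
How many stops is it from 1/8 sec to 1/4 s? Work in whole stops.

1/8 → 1/4 — count the steps: 1 stop.

1 stop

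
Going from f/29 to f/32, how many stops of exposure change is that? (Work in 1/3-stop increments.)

1/3 stop

f/29 → f/32 — count the steps: 1 third-stops = 1/3 stop.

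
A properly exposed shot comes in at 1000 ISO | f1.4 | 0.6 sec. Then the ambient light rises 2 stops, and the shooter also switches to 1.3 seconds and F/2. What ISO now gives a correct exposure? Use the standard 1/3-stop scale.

ISO 250

Scene light: 2 stops brighter.
Shutter speed: 0.6 → 0.8 → 1 → 1.3 — 1 stop slower (brighter).
Aperture: f/1.4 → f/1.6 → f/1.8 → f/2 — 1 stop smaller aperture (darker).
Net so far: 2 stops brighter. ISO: 1000 → 800 → 640 → 500 → 400 → 320 → 250.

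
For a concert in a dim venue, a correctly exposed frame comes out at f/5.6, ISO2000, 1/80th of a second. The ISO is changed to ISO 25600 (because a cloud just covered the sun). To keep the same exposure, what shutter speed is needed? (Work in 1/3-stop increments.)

ISO: 2000 → 2500 → 3200 → 4000 → 5000 → 6400 → 8000 → 10000 → 12800 → 16000 → 20000 → 25600 — 3 2/3 stops higher (brighter).
Need 3 2/3 stops darker from the shutter speed: 1/80 → 1/100 → 1/125 → 1/160 → 1/200 → 1/250 → 1/320 → 1/400 → 1/500 → 1/640 → 1/800 → 1/1000.

1/1000s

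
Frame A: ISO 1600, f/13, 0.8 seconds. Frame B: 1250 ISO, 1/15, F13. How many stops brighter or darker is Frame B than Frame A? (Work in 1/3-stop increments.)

4 stops darker

Aperture: unchanged.
Shutter speed: 0.8 → 0.6 → 0.5 → 0.4 → 0.3 → 1/4 → 1/5 → 1/6 → 1/8 → 1/10 → 1/13 → 1/15 — 3 2/3 stops shorter (darker).
ISO: 1600 → 1250 — 1/3 stop lower (darker).
Net: −3 2/3 −1/3 = −4 stops.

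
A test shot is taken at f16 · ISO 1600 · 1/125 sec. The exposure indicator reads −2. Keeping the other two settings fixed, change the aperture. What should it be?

f/8

Underexposed by 2 stops → need 2 stops brighter.
Aperture: f/16 → f/11 → f/8.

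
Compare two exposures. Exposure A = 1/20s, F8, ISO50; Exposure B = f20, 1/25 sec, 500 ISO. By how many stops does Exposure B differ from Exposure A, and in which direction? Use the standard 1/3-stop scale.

1/3 stop brighter

Aperture: f/8 → f/9 → f/10 → f/11 → f/13 → f/14 → f/16 → f/18 → f/20 — 2 2/3 stops narrower (darker).
Shutter speed: 1/20 → 1/25 — 1/3 stop shorter (darker).
ISO: 50 → 64 → 80 → 100 → 125 → 160 → 200 → 250 → 320 → 400 → 500 — 3 1/3 stops raised (brighter).
Net: −2 2/3 −1/3 +3 1/3 = +1/3 stops.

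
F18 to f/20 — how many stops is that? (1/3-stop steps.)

f/18 → f/20 — count the steps: 1 third-stops = 1/3 stop.

1/3 stop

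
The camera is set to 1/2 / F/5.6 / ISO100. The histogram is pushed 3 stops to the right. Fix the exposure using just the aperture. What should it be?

f/16

Overexposed by 3 stops → need 3 stops darker.
Aperture: f/5.6 → f/8 → f/11 → f/16.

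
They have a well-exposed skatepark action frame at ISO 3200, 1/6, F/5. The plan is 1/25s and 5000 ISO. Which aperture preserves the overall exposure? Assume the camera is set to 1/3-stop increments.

Shutter speed: 1/6 → 1/8 → 1/10 → 1/13 → 1/15 → 1/20 → 1/25 — 2 stops shorter (darker).
ISO: 3200 → 4000 → 5000 — 2/3 stop raised (brighter).
Net change so far: 1 1/3 stops darker. Offset with the aperture: f/5 → f/4.5 → f/4 → f/3.5 → f/3.2.

f/3.2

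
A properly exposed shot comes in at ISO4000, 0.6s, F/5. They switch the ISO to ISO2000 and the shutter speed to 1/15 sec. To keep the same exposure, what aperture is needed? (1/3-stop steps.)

f/1.1

ISO: 4000 → 3200 → 2500 → 2000 — 1 stop dropped (darker).
Shutter speed: 0.6 → 0.5 → 0.4 → 0.3 → 1/4 → 1/5 → 1/6 → 1/8 → 1/10 → 1/13 → 1/15 — 3 1/3 stops shorter (darker).
Net change so far: 4 1/3 stops darker. Offset with the aperture: f/5 → f/4.5 → f/4 → f/3.5 → f/3.2 → f/2.8 → f/2.5 → f/2.2 → f/2 → f/1.8 → f/1.6 → f/1.4 → f/1.2 → f/1.1.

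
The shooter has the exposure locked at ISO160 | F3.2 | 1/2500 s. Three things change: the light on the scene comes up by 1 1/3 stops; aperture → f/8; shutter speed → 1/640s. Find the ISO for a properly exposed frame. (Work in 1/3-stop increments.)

ISO 100

Scene light: 1 1/3 stops brighter.
Aperture: f/3.2 → f/3.5 → f/4 → f/4.5 → f/5 → f/5.6 → f/6.3 → f/7.1 → f/8 — 2 2/3 stops narrower (darker).
Shutter speed: 1/2500 → 1/2000 → 1/1600 → 1/1250 → 1/1000 → 1/800 → 1/640 — 2 stops slower (brighter).
Net so far: 2/3 stop brighter. ISO: 160 → 125 → 100.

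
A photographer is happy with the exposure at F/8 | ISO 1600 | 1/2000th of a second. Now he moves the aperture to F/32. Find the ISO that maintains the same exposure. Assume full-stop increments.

ISO 25600

Aperture: f/8 → f/11 → f/16 → f/22 → f/32 — 4 stops smaller aperture (darker).
Need 4 stops brighter from the ISO: 1600 → 3200 → 6400 → 12800 → 25600.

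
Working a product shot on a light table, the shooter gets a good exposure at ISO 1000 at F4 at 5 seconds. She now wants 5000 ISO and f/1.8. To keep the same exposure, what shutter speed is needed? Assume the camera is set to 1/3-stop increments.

ISO: 1000 → 1250 → 1600 → 2000 → 2500 → 3200 → 4000 → 5000 — 2 1/3 stops higher (brighter).
Aperture: f/4 → f/3.5 → f/3.2 → f/2.8 → f/2.5 → f/2.2 → f/2 → f/1.8 — 2 1/3 stops opened up (brighter).
Net change so far: 4 2/3 stops brighter. Offset with the shutter speed: 5 → 4 → 3.2 → 2.5 → 2 → 1.6 → 1.3 → 1 → 0.8 → 0.6 → 0.5 → 0.4 → 0.3 → 1/4 → 1/5.

1/5s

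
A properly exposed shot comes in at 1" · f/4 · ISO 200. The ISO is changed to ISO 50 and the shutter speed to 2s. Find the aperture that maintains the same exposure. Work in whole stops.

f/2.8

ISO: 200 → 100 → 50 — 2 stops dropped (darker).
Shutter speed: 1 → 2 — 1 stop slower (brighter).
Net change so far: 1 stop darker. Offset with the aperture: f/4 → f/2.8.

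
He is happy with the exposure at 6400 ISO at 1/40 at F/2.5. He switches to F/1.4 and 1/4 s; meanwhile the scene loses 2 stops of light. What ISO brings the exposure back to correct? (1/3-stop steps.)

Scene light: 2 stops darker.
Aperture: f/2.5 → f/2.2 → f/2 → f/1.8 → f/1.6 → f/1.4 — 1 2/3 stops wider (brighter).
Shutter speed: 1/40 → 1/30 → 1/25 → 1/20 → 1/15 → 1/13 → 1/10 → 1/8 → 1/6 → 1/5 → 1/4 — 3 1/3 stops slower (brighter).
Net so far: 3 stops brighter. ISO: 6400 → 5000 → 4000 → 3200 → 2500 → 2000 → 1600 → 1250 → 1000 → 800.

ISO 800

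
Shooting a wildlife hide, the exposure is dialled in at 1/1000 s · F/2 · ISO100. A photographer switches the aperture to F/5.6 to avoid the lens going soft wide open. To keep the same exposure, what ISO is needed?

ISO 800

Aperture: f/2 → f/2.8 → f/4 → f/5.6 — 3 stops smaller aperture (darker).
Need 3 stops brighter from the ISO: 100 → 200 → 400 → 800.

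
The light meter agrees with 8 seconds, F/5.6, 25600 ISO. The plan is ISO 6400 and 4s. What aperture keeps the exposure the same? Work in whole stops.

f/2

ISO: 25600 → 12800 → 6400 — 2 stops dropped (darker).
Shutter speed: 8 → 4 — 1 stop faster (darker).
Net change so far: 3 stops darker. Offset with the aperture: f/5.6 → f/4 → f/2.8 → f/2.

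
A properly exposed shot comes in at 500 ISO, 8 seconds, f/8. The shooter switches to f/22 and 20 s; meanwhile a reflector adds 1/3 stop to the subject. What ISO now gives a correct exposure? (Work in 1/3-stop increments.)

ISO 1250

Scene light: 1/3 stop brighter.
Aperture: f/8 → f/9 → f/10 → f/11 → f/13 → f/14 → f/16 → f/18 → f/20 → f/22 — 3 stops smaller aperture (darker).
Shutter speed: 8 → 10 → 13 → 15 → 20 — 1 1/3 stops slower (brighter).
Net so far: 1 1/3 stops darker. ISO: 500 → 640 → 800 → 1000 → 1250.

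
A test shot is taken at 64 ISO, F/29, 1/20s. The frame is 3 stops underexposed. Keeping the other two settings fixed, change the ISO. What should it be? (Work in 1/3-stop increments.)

ISO 500

Underexposed by 3 stops → need 3 stops brighter.
ISO: 64 → 80 → 100 → 125 → 160 → 200 → 250 → 320 → 400 → 500.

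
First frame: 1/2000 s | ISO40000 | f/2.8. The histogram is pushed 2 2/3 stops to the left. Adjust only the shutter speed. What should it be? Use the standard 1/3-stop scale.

Underexposed by 2 2/3 stops → need 2 2/3 stops brighter.
Shutter speed: 1/2000 → 1/1600 → 1/1250 → 1/1000 → 1/800 → 1/640 → 1/500 → 1/400 → 1/320.

1/320s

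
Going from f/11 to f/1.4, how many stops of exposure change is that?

f/11 → f/8 → f/5.6 → f/4 → f/2.8 → f/2 → f/1.4 — count the steps: 6 stops.

6 stops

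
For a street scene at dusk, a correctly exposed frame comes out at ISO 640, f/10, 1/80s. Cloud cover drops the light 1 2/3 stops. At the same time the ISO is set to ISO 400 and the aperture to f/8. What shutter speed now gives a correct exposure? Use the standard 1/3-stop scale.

Scene light: 1 2/3 stops darker.
ISO: 640 → 500 → 400 — 2/3 stop dropped (darker).
Aperture: f/10 → f/9 → f/8 — 2/3 stop larger aperture (brighter).
Net so far: 1 2/3 stops darker. Shutter speed: 1/80 → 1/60 → 1/50 → 1/40 → 1/30 → 1/25.

1/25s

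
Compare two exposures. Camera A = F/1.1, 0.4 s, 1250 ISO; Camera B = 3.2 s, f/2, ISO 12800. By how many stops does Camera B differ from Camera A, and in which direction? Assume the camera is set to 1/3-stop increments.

Aperture: f/1.1 → f/1.2 → f/1.4 → f/1.6 → f/1.8 → f/2 — 1 2/3 stops stopped down (darker).
Shutter speed: 0.4 → 0.5 → 0.6 → 0.8 → 1 → 1.3 → 1.6 → 2 → 2.5 → 3.2 — 3 stops slower (brighter).
ISO: 1250 → 1600 → 2000 → 2500 → 3200 → 4000 → 5000 → 6400 → 8000 → 10000 → 12800 — 3 1/3 stops higher (brighter).
Net: −1 2/3 +3 +3 1/3 = +4 2/3 stops.

4 2/3 stops brighter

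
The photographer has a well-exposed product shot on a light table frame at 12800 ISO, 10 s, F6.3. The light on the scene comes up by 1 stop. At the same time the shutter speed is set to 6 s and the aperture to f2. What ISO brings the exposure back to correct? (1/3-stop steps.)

Scene light: 1 stop brighter.
Shutter speed: 10 → 8 → 6 — 2/3 stop faster (darker).
Aperture: f/6.3 → f/5.6 → f/5 → f/4.5 → f/4 → f/3.5 → f/3.2 → f/2.8 → f/2.5 → f/2.2 → f/2 — 3 1/3 stops opened up (brighter).
Net so far: 3 2/3 stops brighter. ISO: 12800 → 10000 → 8000 → 6400 → 5000 → 4000 → 3200 → 2500 → 2000 → 1600 → 1250 → 1000.

ISO 1000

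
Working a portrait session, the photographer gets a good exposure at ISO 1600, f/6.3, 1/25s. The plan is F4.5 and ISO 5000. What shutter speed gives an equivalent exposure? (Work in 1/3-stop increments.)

Aperture: f/6.3 → f/5.6 → f/5 → f/4.5 — 1 stop wider (brighter).
ISO: 1600 → 2000 → 2500 → 3200 → 4000 → 5000 — 1 2/3 stops raised (brighter).
Net change so far: 2 2/3 stops brighter. Offset with the shutter speed: 1/25 → 1/30 → 1/40 → 1/50 → 1/60 → 1/80 → 1/100 → 1/125 → 1/160.

1/160s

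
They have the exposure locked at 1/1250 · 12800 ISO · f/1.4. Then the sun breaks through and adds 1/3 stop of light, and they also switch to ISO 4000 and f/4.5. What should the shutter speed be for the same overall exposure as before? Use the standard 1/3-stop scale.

Scene light: 1/3 stop brighter.
ISO: 12800 → 10000 → 8000 → 6400 → 5000 → 4000 — 1 2/3 stops dropped (darker).
Aperture: f/1.4 → f/1.6 → f/1.8 → f/2 → f/2.2 → f/2.5 → f/2.8 → f/3.2 → f/3.5 → f/4 → f/4.5 — 3 1/3 stops narrower (darker).
Net so far: 4 2/3 stops darker. Shutter speed: 1/1250 → 1/1000 → 1/800 → 1/640 → 1/500 → 1/400 → 1/320 → 1/250 → 1/200 → 1/160 → 1/125 → 1/100 → 1/80 → 1/60 → 1/50.

1/50s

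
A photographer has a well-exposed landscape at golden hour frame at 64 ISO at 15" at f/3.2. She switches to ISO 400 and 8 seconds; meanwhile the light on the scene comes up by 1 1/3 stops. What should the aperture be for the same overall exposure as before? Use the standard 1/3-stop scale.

f/9

Scene light: 1 1/3 stops brighter.
ISO: 64 → 80 → 100 → 125 → 160 → 200 → 250 → 320 → 400 — 2 2/3 stops raised (brighter).
Shutter speed: 15 → 13 → 10 → 8 — 1 stop faster (darker).
Net so far: 3 stops brighter. Aperture: f/3.2 → f/3.5 → f/4 → f/4.5 → f/5 → f/5.6 → f/6.3 → f/7.1 → f/8 → f/9.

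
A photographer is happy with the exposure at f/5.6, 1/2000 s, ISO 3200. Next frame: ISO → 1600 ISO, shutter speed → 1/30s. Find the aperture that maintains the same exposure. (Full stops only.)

f/32

ISO: 3200 → 1600 — 1 stop lower (darker).
Shutter speed: 1/2000 → 1/1000 → 1/500 → 1/250 → 1/125 → 1/60 → 1/30 — 6 stops slower (brighter).
Net change so far: 5 stops brighter. Offset with the aperture: f/5.6 → f/8 → f/11 → f/16 → f/22 → f/32.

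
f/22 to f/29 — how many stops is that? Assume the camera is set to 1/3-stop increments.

f/22 → f/25 → f/29 — count the steps: 2 third-stops = 2/3 stop.

2/3 stop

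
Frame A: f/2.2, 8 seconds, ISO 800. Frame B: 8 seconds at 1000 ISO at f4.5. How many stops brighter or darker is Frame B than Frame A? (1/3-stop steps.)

Aperture: f/2.2 → f/2.5 → f/2.8 → f/3.2 → f/3.5 → f/4 → f/4.5 — 2 stops narrower (darker).
Shutter speed: unchanged.
ISO: 800 → 1000 — 1/3 stop raised (brighter).
Net: −2 +1/3 = −1 2/3 stops.

1 2/3 stops darker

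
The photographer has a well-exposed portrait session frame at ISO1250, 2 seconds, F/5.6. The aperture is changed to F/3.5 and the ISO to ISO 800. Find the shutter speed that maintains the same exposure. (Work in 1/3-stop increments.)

1.3 s

Aperture: f/5.6 → f/5 → f/4.5 → f/4 → f/3.5 — 1 1/3 stops wider (brighter).
ISO: 1250 → 1000 → 800 — 2/3 stop lower (darker).
Net change so far: 2/3 stop brighter. Offset with the shutter speed: 2 → 1.6 → 1.3.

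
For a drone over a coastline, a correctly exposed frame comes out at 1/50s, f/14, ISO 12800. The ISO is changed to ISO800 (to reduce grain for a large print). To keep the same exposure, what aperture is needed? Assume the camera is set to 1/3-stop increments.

f/3.5

ISO: 12800 → 10000 → 8000 → 6400 → 5000 → 4000 → 3200 → 2500 → 2000 → 1600 → 1250 → 1000 → 800 — 4 stops lower (darker).
Need 4 stops brighter from the aperture: f/14 → f/13 → f/11 → f/10 → f/9 → f/8 → f/7.1 → f/6.3 → f/5.6 → f/5 → f/4.5 → f/4 → f/3.5.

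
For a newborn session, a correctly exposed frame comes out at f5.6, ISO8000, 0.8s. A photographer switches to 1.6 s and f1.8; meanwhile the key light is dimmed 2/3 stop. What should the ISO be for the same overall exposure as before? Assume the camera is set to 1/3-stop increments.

ISO 640

Scene light: 2/3 stop darker.
Shutter speed: 0.8 → 1 → 1.3 → 1.6 — 1 stop longer (brighter).
Aperture: f/5.6 → f/5 → f/4.5 → f/4 → f/3.5 → f/3.2 → f/2.8 → f/2.5 → f/2.2 → f/2 → f/1.8 — 3 1/3 stops opened up (brighter).
Net so far: 3 2/3 stops brighter. ISO: 8000 → 6400 → 5000 → 4000 → 3200 → 2500 → 2000 → 1600 → 1250 → 1000 → 800 → 640.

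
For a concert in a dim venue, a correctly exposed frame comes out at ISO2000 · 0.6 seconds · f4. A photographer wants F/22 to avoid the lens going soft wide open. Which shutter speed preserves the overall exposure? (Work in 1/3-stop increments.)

Aperture: f/4 → f/4.5 → f/5 → f/5.6 → f/6.3 → f/7.1 → f/8 → f/9 → f/10 → f/11 → f/13 → f/14 → f/16 → f/18 → f/20 → f/22 — 5 stops stopped down (darker).
Need 5 stops brighter from the shutter speed: 0.6 → 0.8 → 1 → 1.3 → 1.6 → 2 → 2.5 → 3.2 → 4 → 5 → 6 → 8 → 10 → 13 → 15 → 20.

20 s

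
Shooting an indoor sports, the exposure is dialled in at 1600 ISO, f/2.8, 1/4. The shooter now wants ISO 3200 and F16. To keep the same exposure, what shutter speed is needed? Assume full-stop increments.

4 s

ISO: 1600 → 3200 — 1 stop higher (brighter).
Aperture: f/2.8 → f/4 → f/5.6 → f/8 → f/11 → f/16 — 5 stops smaller aperture (darker).
Net change so far: 4 stops darker. Offset with the shutter speed: 1/4 → 1/2 → 1 → 2 → 4.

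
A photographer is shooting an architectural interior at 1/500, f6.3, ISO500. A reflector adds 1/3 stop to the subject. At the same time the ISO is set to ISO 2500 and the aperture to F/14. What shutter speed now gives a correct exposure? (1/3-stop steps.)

1/640s

Scene light: 1/3 stop brighter.
ISO: 500 → 640 → 800 → 1000 → 1250 → 1600 → 2000 → 2500 — 2 1/3 stops raised (brighter).
Aperture: f/6.3 → f/7.1 → f/8 → f/9 → f/10 → f/11 → f/13 → f/14 — 2 1/3 stops smaller aperture (darker).
Net so far: 1/3 stop brighter. Shutter speed: 1/500 → 1/640.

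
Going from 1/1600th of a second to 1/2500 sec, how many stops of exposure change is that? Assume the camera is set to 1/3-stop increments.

2/3 stop

1/1600 → 1/2000 → 1/2500 — count the steps: 2 third-stops = 2/3 stop.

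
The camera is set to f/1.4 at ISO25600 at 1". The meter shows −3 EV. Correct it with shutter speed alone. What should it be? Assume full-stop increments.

8 s

Underexposed by 3 stops → need 3 stops brighter.
Shutter speed: 1 → 2 → 4 → 8.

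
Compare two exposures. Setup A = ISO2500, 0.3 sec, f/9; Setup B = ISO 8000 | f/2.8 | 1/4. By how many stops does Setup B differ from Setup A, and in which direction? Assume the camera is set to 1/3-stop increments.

4 2/3 stops brighter

Aperture: f/9 → f/8 → f/7.1 → f/6.3 → f/5.6 → f/5 → f/4.5 → f/4 → f/3.5 → f/3.2 → f/2.8 — 3 1/3 stops opened up (brighter).
Shutter speed: 0.3 → 1/4 — 1/3 stop faster (darker).
ISO: 2500 → 3200 → 4000 → 5000 → 6400 → 8000 — 1 2/3 stops raised (brighter).
Net: +3 1/3 −1/3 +1 2/3 = +4 2/3 stops.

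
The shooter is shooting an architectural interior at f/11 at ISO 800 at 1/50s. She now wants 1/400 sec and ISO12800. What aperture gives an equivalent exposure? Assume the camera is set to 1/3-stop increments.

Shutter speed: 1/50 → 1/60 → 1/80 → 1/100 → 1/125 → 1/160 → 1/200 → 1/250 → 1/320 → 1/400 — 3 stops faster (darker).
ISO: 800 → 1000 → 1250 → 1600 → 2000 → 2500 → 3200 → 4000 → 5000 → 6400 → 8000 → 10000 → 12800 — 4 stops raised (brighter).
Net change so far: 1 stop brighter. Offset with the aperture: f/11 → f/13 → f/14 → f/16.

f/16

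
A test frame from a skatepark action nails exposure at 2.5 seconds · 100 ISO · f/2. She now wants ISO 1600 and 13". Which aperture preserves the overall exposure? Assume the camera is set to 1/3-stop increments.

f/18

ISO: 100 → 125 → 160 → 200 → 250 → 320 → 400 → 500 → 640 → 800 → 1000 → 1250 → 1600 — 4 stops higher (brighter).
Shutter speed: 2.5 → 3.2 → 4 → 5 → 6 → 8 → 10 → 13 — 2 1/3 stops longer (brighter).
Net change so far: 6 1/3 stops brighter. Offset with the aperture: f/2 → f/2.2 → f/2.5 → f/2.8 → f/3.2 → f/3.5 → f/4 → f/4.5 → f/5 → f/5.6 → f/6.3 → f/7.1 → f/8 → f/9 → f/10 → f/11 → f/13 → f/14 → f/16 → f/18.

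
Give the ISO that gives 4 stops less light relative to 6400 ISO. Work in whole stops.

ISO 400

ISO: 6400 → 3200 → 1600 → 800 → 400 — 4 stops dropped (darker).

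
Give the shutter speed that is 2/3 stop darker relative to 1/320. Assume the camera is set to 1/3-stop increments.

Shutter speed: 1/320 → 1/400 → 1/500 — 2/3 stop faster (darker).

1/500s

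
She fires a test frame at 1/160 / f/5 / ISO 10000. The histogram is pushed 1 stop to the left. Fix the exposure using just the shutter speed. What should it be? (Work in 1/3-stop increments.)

Underexposed by 1 stop → need 1 stop brighter.
Shutter speed: 1/160 → 1/125 → 1/100 → 1/80.

1/80s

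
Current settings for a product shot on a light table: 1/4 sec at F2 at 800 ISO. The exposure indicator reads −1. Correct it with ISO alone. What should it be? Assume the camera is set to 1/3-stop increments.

Underexposed by 1 stop → need 1 stop brighter.
ISO: 800 → 1000 → 1250 → 1600.

ISO 1600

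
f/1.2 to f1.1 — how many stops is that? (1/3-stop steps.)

1/3 stop

f/1.2 → f/1.1 — count the steps: 1 third-stops = 1/3 stop.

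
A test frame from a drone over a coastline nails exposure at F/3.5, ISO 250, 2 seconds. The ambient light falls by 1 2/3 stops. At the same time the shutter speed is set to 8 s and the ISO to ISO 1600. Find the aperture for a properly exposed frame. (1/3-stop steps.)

Scene light: 1 2/3 stops darker.
Shutter speed: 2 → 2.5 → 3.2 → 4 → 5 → 6 → 8 — 2 stops slower (brighter).
ISO: 250 → 320 → 400 → 500 → 640 → 800 → 1000 → 1250 → 1600 — 2 2/3 stops raised (brighter).
Net so far: 3 stops brighter. Aperture: f/3.5 → f/4 → f/4.5 → f/5 → f/5.6 → f/6.3 → f/7.1 → f/8 → f/9 → f/10.

f/10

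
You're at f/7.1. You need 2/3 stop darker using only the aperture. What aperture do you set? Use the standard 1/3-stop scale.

f/9

Aperture: f/7.1 → f/8 → f/9 — 2/3 stop stopped down (darker).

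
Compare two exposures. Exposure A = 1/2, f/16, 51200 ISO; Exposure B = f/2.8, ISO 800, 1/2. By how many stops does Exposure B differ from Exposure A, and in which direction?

Aperture: f/16 → f/11 → f/8 → f/5.6 → f/4 → f/2.8 — 5 stops opened up (brighter).
Shutter speed: unchanged.
ISO: 51200 → 25600 → 12800 → 6400 → 3200 → 1600 → 800 — 6 stops lower (darker).
Net: +5 −6 = −1 stop.

1 stop darker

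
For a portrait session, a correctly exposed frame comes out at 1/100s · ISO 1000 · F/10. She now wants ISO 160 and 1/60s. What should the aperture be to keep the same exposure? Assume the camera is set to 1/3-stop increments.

ISO: 1000 → 800 → 640 → 500 → 400 → 320 → 250 → 200 → 160 — 2 2/3 stops dropped (darker).
Shutter speed: 1/100 → 1/80 → 1/60 — 2/3 stop longer (brighter).
Net change so far: 2 stops darker. Offset with the aperture: f/10 → f/9 → f/8 → f/7.1 → f/6.3 → f/5.6 → f/5.

f/5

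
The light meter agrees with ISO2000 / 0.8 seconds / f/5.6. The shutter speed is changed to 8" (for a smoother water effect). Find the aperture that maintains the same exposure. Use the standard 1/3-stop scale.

Shutter speed: 0.8 → 1 → 1.3 → 1.6 → 2 → 2.5 → 3.2 → 4 → 5 → 6 → 8 — 3 1/3 stops slower (brighter).
Need 3 1/3 stops darker from the aperture: f/5.6 → f/6.3 → f/7.1 → f/8 → f/9 → f/10 → f/11 → f/13 → f/14 → f/16 → f/18.

f/18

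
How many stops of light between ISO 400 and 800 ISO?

400 → 800 — count the steps: 1 stop.

1 stop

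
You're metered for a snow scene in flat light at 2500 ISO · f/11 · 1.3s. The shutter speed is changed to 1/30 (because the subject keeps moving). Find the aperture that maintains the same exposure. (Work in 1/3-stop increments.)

Shutter speed: 1.3 → 1 → 0.8 → 0.6 → 0.5 → 0.4 → 0.3 → 1/4 → 1/5 → 1/6 → 1/8 → 1/10 → 1/13 → 1/15 → 1/20 → 1/25 → 1/30 — 5 1/3 stops shorter (darker).
Need 5 1/3 stops brighter from the aperture: f/11 → f/10 → f/9 → f/8 → f/7.1 → f/6.3 → f/5.6 → f/5 → f/4.5 → f/4 → f/3.5 → f/3.2 → f/2.8 → f/2.5 → f/2.2 → f/2 → f/1.8.

f/1.8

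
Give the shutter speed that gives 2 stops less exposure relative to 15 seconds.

Shutter speed: 15 → 8 → 4 — 2 stops faster (darker).

4 s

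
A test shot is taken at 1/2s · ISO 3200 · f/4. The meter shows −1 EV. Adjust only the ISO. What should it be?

ISO 6400

Underexposed by 1 stop → need 1 stop brighter.
ISO: 3200 → 6400.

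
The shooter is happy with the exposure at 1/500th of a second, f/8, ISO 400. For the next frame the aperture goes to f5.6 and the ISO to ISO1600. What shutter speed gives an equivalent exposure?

1/4000s

Aperture: f/8 → f/5.6 — 1 stop opened up (brighter).
ISO: 400 → 800 → 1600 — 2 stops higher (brighter).
Net change so far: 3 stops brighter. Offset with the shutter speed: 1/500 → 1/1000 → 1/2000 → 1/4000.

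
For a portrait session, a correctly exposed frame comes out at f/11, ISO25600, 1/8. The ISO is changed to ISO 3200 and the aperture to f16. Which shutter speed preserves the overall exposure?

2 s

ISO: 25600 → 12800 → 6400 → 3200 — 3 stops dropped (darker).
Aperture: f/11 → f/16 — 1 stop stopped down (darker).
Net change so far: 4 stops darker. Offset with the shutter speed: 1/8 → 1/4 → 1/2 → 1 → 2.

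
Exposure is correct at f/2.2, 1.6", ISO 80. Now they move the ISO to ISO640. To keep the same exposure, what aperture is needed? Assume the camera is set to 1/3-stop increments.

f/6.3

ISO: 80 → 100 → 125 → 160 → 200 → 250 → 320 → 400 → 500 → 640 — 3 stops raised (brighter).
Need 3 stops darker from the aperture: f/2.2 → f/2.5 → f/2.8 → f/3.2 → f/3.5 → f/4 → f/4.5 → f/5 → f/5.6 → f/6.3.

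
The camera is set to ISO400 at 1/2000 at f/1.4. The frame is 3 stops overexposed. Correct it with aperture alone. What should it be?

f/4

Overexposed by 3 stops → need 3 stops darker.
Aperture: f/1.4 → f/2 → f/2.8 → f/4.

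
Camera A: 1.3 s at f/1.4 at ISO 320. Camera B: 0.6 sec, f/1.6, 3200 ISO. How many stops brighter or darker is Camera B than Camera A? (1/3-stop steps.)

Aperture: f/1.4 → f/1.6 — 1/3 stop stopped down (darker).
Shutter speed: 1.3 → 1 → 0.8 → 0.6 — 1 stop shorter (darker).
ISO: 320 → 400 → 500 → 640 → 800 → 1000 → 1250 → 1600 → 2000 → 2500 → 3200 — 3 1/3 stops higher (brighter).
Net: −1/3 −1 +3 1/3 = +2 stops.

2 stops brighter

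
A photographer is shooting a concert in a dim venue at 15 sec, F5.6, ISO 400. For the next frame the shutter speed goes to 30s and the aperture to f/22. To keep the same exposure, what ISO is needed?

Shutter speed: 15 → 30 — 1 stop slower (brighter).
Aperture: f/5.6 → f/8 → f/11 → f/16 → f/22 — 4 stops narrower (darker).
Net change so far: 3 stops darker. Offset with the ISO: 400 → 800 → 1600 → 3200.

ISO 3200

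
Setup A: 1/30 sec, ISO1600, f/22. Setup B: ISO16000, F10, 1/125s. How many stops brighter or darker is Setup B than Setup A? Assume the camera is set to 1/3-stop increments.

3 2/3 stops brighter

Aperture: f/22 → f/20 → f/18 → f/16 → f/14 → f/13 → f/11 → f/10 — 2 1/3 stops opened up (brighter).
Shutter speed: 1/30 → 1/40 → 1/50 → 1/60 → 1/80 → 1/100 → 1/125 — 2 stops faster (darker).
ISO: 1600 → 2000 → 2500 → 3200 → 4000 → 5000 → 6400 → 8000 → 10000 → 12800 → 16000 — 3 1/3 stops higher (brighter).
Net: +2 1/3 −2 +3 1/3 = +3 2/3 stops.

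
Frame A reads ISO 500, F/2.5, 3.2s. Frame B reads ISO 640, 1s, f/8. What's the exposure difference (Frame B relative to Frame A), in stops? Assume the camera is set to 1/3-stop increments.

4 2/3 stops darker

Aperture: f/2.5 → f/2.8 → f/3.2 → f/3.5 → f/4 → f/4.5 → f/5 → f/5.6 → f/6.3 → f/7.1 → f/8 — 3 1/3 stops narrower (darker).
Shutter speed: 3.2 → 2.5 → 2 → 1.6 → 1.3 → 1 — 1 2/3 stops faster (darker).
ISO: 500 → 640 — 1/3 stop higher (brighter).
Net: −3 1/3 −1 2/3 +1/3 = −4 2/3 stops.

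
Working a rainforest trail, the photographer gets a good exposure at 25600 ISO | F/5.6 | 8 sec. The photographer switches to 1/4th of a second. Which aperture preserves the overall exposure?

f/1.0

Shutter speed: 8 → 4 → 2 → 1 → 1/2 → 1/4 — 5 stops faster (darker).
Need 5 stops brighter from the aperture: f/5.6 → f/4 → f/2.8 → f/2 → f/1.4 → f/1.0.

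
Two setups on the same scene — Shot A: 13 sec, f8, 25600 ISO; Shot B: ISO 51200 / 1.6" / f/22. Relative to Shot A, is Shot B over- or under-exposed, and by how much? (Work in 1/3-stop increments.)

Aperture: f/8 → f/9 → f/10 → f/11 → f/13 → f/14 → f/16 → f/18 → f/20 → f/22 — 3 stops stopped down (darker).
Shutter speed: 13 → 10 → 8 → 6 → 5 → 4 → 3.2 → 2.5 → 2 → 1.6 — 3 stops faster (darker).
ISO: 25600 → 32000 → 40000 → 51200 — 1 stop raised (brighter).
Net: −3 −3 +1 = −5 stops.

5 stops darker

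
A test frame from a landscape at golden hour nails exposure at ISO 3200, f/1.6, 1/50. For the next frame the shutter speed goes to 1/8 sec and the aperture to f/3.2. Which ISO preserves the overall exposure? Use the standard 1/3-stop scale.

Shutter speed: 1/50 → 1/40 → 1/30 → 1/25 → 1/20 → 1/15 → 1/13 → 1/10 → 1/8 — 2 2/3 stops longer (brighter).
Aperture: f/1.6 → f/1.8 → f/2 → f/2.2 → f/2.5 → f/2.8 → f/3.2 — 2 stops stopped down (darker).
Net change so far: 2/3 stop brighter. Offset with the ISO: 3200 → 2500 → 2000.

ISO 2000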